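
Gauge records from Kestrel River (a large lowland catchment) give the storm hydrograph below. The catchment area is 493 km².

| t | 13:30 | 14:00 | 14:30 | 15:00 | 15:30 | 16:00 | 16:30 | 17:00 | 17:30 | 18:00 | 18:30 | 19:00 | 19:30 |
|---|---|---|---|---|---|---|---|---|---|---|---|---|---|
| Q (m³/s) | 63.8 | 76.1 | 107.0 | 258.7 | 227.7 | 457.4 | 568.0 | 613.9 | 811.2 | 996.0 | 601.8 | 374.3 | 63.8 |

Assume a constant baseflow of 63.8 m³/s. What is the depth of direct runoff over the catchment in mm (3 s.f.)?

d ≈ 16.0 mm

Direct runoff: 0.0, 12.3, 43.2, 194.9, 163.9, 393.6, 504.2, 550.1, 747.4, 932.2, 538.0, 310.5, 0.0 m³/s; ΣQ_DR = 4390 m³/s.
V = ΣQ_DR · Δt = 4390 × 1800 s = 7.903 × 10^6 m³.
Over A = 493 km², depth = V / A = 16.0 mm.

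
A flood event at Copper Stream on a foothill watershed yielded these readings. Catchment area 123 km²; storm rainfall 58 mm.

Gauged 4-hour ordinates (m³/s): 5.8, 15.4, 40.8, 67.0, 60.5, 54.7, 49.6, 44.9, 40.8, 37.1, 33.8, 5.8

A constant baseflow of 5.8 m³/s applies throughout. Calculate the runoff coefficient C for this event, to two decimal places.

C ≈ 0.78

ΣQ_DR = 386.6 m³/s; V = ΣQ_DR·Δt = 5.567 × 10^6 m³.
Runoff depth d = V / A = 45.26 mm.
C = d / P = 45.26 / 58 = 0.78.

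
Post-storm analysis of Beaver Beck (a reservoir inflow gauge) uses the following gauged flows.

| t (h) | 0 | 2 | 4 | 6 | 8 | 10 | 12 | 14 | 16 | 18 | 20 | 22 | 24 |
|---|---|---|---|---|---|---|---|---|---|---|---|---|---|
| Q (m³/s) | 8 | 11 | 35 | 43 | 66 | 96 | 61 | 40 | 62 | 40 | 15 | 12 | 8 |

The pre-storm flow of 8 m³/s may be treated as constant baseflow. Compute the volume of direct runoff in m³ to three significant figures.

V ≈ 2.83 × 10^6 m³

Direct-runoff ordinates (Q − Q_b): 0.0, 3.0, 27.0, 35.0, 58.0, 88.0, 53.0, 32.0, 54.0, 32.0, 7.0, 4.0, 0.0 m³/s.
ΣQ_DR = 393.0 m³/s.
With Δt = 2 h = 7200 s, V = ΣQ_DR · Δt = 393.0 × 7200 = 2.83 × 10^6 m³.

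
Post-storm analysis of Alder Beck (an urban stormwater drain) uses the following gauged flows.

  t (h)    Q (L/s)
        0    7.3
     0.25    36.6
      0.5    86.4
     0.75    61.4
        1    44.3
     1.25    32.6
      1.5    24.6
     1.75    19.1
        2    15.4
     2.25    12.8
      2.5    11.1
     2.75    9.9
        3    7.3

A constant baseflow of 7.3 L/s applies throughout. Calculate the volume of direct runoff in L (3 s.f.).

V ≈ 2.47 × 10^5 L

Direct-runoff ordinates (Q − Q_b): 0.0, 29.3, 79.1, 54.1, 37.0, 25.3, 17.3, 11.8, 8.1, 5.5, 3.8, 2.6, 0.0 L/s.
ΣQ_DR = 273.9 L/s.
With Δt = 0.25 h = 900 s, V = ΣQ_DR · Δt = 273.9 × 900 = 2.47 × 10^5 L.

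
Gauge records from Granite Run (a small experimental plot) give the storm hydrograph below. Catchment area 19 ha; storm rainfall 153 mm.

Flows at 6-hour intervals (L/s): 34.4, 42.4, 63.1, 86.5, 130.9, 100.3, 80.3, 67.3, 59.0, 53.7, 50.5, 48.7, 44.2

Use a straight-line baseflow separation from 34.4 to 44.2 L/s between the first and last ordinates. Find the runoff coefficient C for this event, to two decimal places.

C ≈ 0.26

ΣQ_DR = 350.4 L/s; V = ΣQ_DR·Δt = 7.569 × 10^6 L.
Runoff depth d = V / A = 39.83 mm.
C = d / P = 39.83 / 153 = 0.26.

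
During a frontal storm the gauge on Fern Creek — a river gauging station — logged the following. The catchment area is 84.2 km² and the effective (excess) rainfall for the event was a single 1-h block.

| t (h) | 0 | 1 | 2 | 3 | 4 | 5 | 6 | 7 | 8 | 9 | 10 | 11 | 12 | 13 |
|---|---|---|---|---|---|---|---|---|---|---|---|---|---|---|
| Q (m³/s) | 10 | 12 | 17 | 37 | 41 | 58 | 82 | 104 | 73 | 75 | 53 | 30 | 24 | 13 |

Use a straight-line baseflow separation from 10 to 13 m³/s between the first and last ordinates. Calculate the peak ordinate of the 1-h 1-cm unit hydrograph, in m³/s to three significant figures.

Direct runoff: 0.00, 1.77, 6.54, 26.31, 30.08, 46.85, 70.62, 92.38, 61.15, 62.92, 40.69, 17.46, 11.23, 0.00 m³/s; ΣQ_DR = 468.0 m³/s, peak = 92.38 m³/s.
Runoff depth d = ΣQ_DR·Δt / A = 468.0 × 3600 / (84.2 km²) = 20.01 mm.
The 1-cm UH is the DRH scaled by (10 mm)/d, so U_p = 92.38 × 10/20.01 = 46.2 m³/s.

U_p ≈ 46.2 m³/s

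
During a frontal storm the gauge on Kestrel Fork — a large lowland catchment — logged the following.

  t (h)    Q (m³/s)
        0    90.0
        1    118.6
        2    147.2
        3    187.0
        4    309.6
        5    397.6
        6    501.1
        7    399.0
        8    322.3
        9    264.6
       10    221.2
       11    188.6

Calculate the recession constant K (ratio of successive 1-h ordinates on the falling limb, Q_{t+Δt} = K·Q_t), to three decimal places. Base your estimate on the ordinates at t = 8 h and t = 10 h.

K ≈ 0.828

Using the recession-limb readings at t = 8 h and t = 10 h: Q falls from 322.3 to 221.2 m³/s over 2 intervals.
K = (Q₂/Q₁)^(1/2) = (221.2/322.3)^(1/2) = 0.828.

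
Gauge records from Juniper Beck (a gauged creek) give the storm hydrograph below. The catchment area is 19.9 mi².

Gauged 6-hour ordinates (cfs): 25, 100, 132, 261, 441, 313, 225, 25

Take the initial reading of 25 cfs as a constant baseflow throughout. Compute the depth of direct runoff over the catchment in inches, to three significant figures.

d ≈ 0.618 in

Direct runoff: 0.0, 75.0, 107.0, 236.0, 416.0, 288.0, 200.0, 0.0 cfs; ΣQ_DR = 1322 cfs.
V = ΣQ_DR · Δt = 1322 × 21600 s = 2.856 × 10^7 ft³.
Over A = 19.9 mi², depth = V / A = 0.618 in.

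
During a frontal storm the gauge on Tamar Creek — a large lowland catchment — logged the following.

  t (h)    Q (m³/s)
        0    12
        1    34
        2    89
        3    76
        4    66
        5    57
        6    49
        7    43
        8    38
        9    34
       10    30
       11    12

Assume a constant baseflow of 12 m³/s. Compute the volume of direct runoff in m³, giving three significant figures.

Direct-runoff ordinates (Q − Q_b): 0.0, 22.0, 77.0, 64.0, 54.0, 45.0, 37.0, 31.0, 26.0, 22.0, 18.0, 0.0 m³/s.
ΣQ_DR = 396.0 m³/s.
With Δt = 1 h = 3600 s, V = ΣQ_DR · Δt = 396.0 × 3600 = 1.43 × 10^6 m³.

V ≈ 1.43 × 10^6 m³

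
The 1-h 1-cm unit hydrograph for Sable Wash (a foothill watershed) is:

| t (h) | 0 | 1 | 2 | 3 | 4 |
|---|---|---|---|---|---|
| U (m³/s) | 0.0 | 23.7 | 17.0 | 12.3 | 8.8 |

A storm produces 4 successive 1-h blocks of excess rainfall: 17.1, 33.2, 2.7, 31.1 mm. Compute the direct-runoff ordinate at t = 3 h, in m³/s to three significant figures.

By discrete convolution, Q_j = Σ (P_i / 10 mm) · U_{j−i}.
At t = 3 h (j=3): Q = (17.1/10)·12.3 + (33.2/10)·17.0 + (2.7/10)·23.7 + (31.1/10)·0.0 = 83.9 m³/s.

Q ≈ 83.9 m³/s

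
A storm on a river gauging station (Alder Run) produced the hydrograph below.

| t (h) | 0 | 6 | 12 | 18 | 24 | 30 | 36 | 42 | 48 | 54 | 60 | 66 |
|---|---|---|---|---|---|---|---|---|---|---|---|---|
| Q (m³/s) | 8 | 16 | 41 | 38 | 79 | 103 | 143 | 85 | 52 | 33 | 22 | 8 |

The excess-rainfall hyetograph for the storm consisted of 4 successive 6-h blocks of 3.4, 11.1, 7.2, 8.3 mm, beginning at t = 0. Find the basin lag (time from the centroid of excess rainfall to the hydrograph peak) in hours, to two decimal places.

t_L ≈ 22.92 h

Centroid of excess rainfall: t_c = Σ P_i·t̄_i / ΣP_i = 13.0800 h (block centres at 3, 9, 15, 21 h).
Hydrograph peak occurs at t = 36 h, so basin lag t_L = 36 − 13.0800 = 22.92 h.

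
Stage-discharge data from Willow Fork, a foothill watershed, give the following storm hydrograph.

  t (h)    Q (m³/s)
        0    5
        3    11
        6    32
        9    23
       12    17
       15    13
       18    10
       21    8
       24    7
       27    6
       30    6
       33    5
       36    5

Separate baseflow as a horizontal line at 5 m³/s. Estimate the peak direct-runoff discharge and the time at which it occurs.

Subtracting baseflow gives direct-runoff ordinates: 0.0, 6.0, 27.0, 18.0, 12.0, 8.0, 5.0, 3.0, 2.0, 1.0, 1.0, 0.0, 0.0 m³/s.
The maximum is 27.0 m³/s, occurring at the reading for t = 6 h.

Q_p = 27.0 m³/s at t = 6 h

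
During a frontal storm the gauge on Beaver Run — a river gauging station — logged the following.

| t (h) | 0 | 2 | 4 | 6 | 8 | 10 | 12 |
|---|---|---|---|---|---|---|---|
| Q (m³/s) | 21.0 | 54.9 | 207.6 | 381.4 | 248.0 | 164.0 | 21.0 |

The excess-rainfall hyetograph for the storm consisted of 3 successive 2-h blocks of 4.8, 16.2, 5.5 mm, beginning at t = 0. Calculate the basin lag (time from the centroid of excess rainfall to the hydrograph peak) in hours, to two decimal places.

t_L ≈ 2.95 h

Centroid of excess rainfall: t_c = Σ P_i·t̄_i / ΣP_i = 3.0528 h (block centres at 1, 3, 5 h).
Hydrograph peak occurs at t = 6 h, so basin lag t_L = 6 − 3.0528 = 2.95 h.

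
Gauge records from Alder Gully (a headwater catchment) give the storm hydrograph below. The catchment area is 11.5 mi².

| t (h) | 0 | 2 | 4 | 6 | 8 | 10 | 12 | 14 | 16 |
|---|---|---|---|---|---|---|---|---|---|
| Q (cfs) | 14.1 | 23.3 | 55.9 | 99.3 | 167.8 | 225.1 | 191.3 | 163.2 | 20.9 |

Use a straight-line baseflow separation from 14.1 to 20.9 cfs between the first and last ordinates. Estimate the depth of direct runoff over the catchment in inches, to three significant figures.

d ≈ 0.217 in

Direct runoff: 0.00, 8.35, 40.10, 82.65, 150.30, 206.75, 172.10, 143.15, 0.00 cfs; ΣQ_DR = 803.4 cfs.
V = ΣQ_DR · Δt = 803.4 × 7200 s = 5.784 × 10^6 ft³.
Over A = 11.5 mi², depth = V / A = 0.217 in.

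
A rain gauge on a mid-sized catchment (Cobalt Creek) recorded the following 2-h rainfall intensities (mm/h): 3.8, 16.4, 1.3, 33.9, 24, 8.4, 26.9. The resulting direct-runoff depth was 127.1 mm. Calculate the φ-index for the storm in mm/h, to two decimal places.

φ ≈ 9.41 mm/h

Only the 4 blocks with intensity above φ contribute runoff: 16.4, 33.9, 24, 26.9 mm/h.
Σ(I−φ)·Δt = d  ⇒  (16.4+33.9+24+26.9 − 4φ)·2 = 127.1
φ = (101.2 − 127.1/2) / 4 = 9.41 mm/h.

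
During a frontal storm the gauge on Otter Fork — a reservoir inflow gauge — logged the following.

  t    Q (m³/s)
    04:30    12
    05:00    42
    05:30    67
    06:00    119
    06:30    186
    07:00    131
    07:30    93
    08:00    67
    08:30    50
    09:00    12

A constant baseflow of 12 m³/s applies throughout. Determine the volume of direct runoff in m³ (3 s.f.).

V ≈ 1.19 × 10^6 m³

Direct-runoff ordinates (Q − Q_b): 0.0, 30.0, 55.0, 107.0, 174.0, 119.0, 81.0, 55.0, 38.0, 0.0 m³/s.
ΣQ_DR = 659.0 m³/s.
With Δt = 0.5 h = 1800 s, V = ΣQ_DR · Δt = 659.0 × 1800 = 1.19 × 10^6 m³.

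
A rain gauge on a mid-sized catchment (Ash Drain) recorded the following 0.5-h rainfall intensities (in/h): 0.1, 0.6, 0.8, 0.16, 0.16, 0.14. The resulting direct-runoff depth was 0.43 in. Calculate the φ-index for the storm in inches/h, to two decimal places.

Only the 2 blocks with intensity above φ contribute runoff: 0.6, 0.8 in/h.
Σ(I−φ)·Δt = d  ⇒  (0.6+0.8 − 2φ)·0.5 = 0.43
φ = (1.400 − 0.43/0.5) / 2 = 0.27 in/h.

φ ≈ 0.27 in/h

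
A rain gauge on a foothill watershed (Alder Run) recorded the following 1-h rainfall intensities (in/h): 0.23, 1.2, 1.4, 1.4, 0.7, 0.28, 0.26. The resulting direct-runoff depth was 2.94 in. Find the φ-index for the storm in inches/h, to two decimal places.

Only the 4 blocks with intensity above φ contribute runoff: 1.2, 1.4, 1.4, 0.7 in/h.
Σ(I−φ)·Δt = d  ⇒  (1.2+1.4+1.4+0.7 − 4φ)·1 = 2.94
φ = (4.700 − 2.94/1) / 4 = 0.44 in/h.

φ ≈ 0.44 in/h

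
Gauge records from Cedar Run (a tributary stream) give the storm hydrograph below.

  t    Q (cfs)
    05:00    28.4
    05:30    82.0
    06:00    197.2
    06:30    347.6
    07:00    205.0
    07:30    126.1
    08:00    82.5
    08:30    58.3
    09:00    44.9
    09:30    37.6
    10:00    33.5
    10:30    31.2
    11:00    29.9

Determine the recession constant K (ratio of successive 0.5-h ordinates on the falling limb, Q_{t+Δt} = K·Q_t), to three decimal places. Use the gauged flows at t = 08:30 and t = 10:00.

Using the recession-limb readings at t = 08:30 and t = 10:00: Q falls from 58.3 to 33.5 cfs over 3 intervals.
K = (Q₂/Q₁)^(1/3) = (33.5/58.3)^(1/3) = 0.831.

K ≈ 0.831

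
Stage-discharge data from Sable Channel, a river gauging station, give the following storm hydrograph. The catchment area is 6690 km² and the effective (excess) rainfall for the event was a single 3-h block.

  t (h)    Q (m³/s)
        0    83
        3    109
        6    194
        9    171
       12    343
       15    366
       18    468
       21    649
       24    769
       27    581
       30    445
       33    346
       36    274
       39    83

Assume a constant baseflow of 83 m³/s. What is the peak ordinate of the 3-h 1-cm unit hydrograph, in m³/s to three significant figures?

Direct runoff: 0.0, 26.0, 111.0, 88.0, 260.0, 283.0, 385.0, 566.0, 686.0, 498.0, 362.0, 263.0, 191.0, 0.0 m³/s; ΣQ_DR = 3719 m³/s, peak = 686.0 m³/s.
Runoff depth d = ΣQ_DR·Δt / A = 3719 × 10800 / (6690 km²) = 6.004 mm.
The 1-cm UH is the DRH scaled by (10 mm)/d, so U_p = 686.0 × 10/6.004 = 1140 m³/s.

U_p ≈ 1140 m³/s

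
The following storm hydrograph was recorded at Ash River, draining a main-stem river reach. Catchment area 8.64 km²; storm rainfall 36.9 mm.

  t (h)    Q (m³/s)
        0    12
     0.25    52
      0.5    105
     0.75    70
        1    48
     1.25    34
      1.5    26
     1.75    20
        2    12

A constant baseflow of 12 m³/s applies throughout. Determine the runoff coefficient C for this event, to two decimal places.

C ≈ 0.77

ΣQ_DR = 271.0 m³/s; V = ΣQ_DR·Δt = 2.439 × 10^5 m³.
Runoff depth d = V / A = 28.23 mm.
C = d / P = 28.23 / 36.9 = 0.77.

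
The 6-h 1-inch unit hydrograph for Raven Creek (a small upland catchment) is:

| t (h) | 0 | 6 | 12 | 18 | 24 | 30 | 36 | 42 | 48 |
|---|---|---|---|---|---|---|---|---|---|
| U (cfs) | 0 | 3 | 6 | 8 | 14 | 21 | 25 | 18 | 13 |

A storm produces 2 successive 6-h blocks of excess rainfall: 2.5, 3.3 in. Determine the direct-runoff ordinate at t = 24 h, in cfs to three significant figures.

Q ≈ 61.4 cfs

By discrete convolution, Q_j = Σ (P_i / 1 in) · U_{j−i}.
At t = 24 h (j=4): Q = (2.5/1)·14 + (3.3/1)·8 = 61.4 cfs.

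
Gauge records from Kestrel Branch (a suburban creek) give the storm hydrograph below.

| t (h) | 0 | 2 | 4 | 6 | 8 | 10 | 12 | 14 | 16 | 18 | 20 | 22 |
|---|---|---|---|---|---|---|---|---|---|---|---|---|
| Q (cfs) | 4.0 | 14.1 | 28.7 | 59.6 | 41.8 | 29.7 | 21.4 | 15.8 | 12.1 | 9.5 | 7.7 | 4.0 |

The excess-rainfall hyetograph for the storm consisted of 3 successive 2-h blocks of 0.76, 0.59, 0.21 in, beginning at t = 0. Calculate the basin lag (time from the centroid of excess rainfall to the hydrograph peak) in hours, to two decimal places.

t_L ≈ 3.71 h

Centroid of excess rainfall: t_c = Σ P_i·t̄_i / ΣP_i = 2.2949 h (block centres at 1, 3, 5 h).
Hydrograph peak occurs at t = 6 h, so basin lag t_L = 6 − 2.2949 = 3.71 h.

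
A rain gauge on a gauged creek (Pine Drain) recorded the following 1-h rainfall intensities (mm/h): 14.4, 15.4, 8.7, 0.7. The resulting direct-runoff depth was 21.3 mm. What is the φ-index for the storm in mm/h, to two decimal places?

Only the 3 blocks with intensity above φ contribute runoff: 14.4, 15.4, 8.7 mm/h.
Σ(I−φ)·Δt = d  ⇒  (14.4+15.4+8.7 − 3φ)·1 = 21.3
φ = (38.50 − 21.3/1) / 3 = 5.73 mm/h.

φ ≈ 5.73 mm/h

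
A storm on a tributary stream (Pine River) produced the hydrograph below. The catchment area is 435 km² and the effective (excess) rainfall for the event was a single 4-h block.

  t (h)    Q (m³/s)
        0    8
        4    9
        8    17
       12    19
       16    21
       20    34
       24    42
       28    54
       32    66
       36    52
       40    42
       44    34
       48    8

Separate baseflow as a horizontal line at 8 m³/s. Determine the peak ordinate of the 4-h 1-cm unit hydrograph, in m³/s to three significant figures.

U_p ≈ 58.0 m³/s

Direct runoff: 0.0, 1.0, 9.0, 11.0, 13.0, 26.0, 34.0, 46.0, 58.0, 44.0, 34.0, 26.0, 0.0 m³/s; ΣQ_DR = 302.0 m³/s, peak = 58.0 m³/s.
Runoff depth d = ΣQ_DR·Δt / A = 302.0 × 14400 / (435 km²) = 9.997 mm.
The 1-cm UH is the DRH scaled by (10 mm)/d, so U_p = 58.0 × 10/9.997 = 58.0 m³/s.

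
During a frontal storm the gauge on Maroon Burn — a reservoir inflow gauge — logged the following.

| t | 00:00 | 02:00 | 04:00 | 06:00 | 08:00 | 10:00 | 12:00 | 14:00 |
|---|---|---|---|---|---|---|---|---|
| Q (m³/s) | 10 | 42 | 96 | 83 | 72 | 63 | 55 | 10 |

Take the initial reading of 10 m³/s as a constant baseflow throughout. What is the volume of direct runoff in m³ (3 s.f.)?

V ≈ 2.53 × 10^6 m³

Direct-runoff ordinates (Q − Q_b): 0.0, 32.0, 86.0, 73.0, 62.0, 53.0, 45.0, 0.0 m³/s.
ΣQ_DR = 351.0 m³/s.
With Δt = 2 h = 7200 s, V = ΣQ_DR · Δt = 351.0 × 7200 = 2.53 × 10^6 m³.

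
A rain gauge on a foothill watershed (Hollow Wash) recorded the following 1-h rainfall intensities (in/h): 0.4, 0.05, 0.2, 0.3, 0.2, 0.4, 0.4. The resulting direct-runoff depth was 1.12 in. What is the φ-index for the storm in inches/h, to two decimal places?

Only the 6 blocks with intensity above φ contribute runoff: 0.4, 0.2, 0.3, 0.2, 0.4, 0.4 in/h.
Σ(I−φ)·Δt = d  ⇒  (0.4+0.2+0.3+0.2+0.4+0.4 − 6φ)·1 = 1.12
φ = (1.900 − 1.12/1) / 6 = 0.13 in/h.

φ ≈ 0.13 in/h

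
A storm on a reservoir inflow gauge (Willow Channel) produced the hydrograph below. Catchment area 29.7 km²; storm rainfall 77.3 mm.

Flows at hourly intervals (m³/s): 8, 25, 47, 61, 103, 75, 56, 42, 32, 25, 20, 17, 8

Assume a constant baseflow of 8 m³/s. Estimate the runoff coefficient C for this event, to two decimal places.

C ≈ 0.65

ΣQ_DR = 415.0 m³/s; V = ΣQ_DR·Δt = 1.494 × 10^6 m³.
Runoff depth d = V / A = 50.30 mm.
C = d / P = 50.30 / 77.3 = 0.65.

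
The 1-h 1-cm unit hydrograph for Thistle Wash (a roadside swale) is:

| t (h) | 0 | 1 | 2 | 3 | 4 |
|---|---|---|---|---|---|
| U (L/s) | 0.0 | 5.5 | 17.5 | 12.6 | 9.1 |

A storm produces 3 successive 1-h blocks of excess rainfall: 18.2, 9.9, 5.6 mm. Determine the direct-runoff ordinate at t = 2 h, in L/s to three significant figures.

By discrete convolution, Q_j = Σ (P_i / 10 mm) · U_{j−i}.
At t = 2 h (j=2): Q = (18.2/10)·17.5 + (9.9/10)·5.5 + (5.6/10)·0.0 = 37.3 L/s.

Q ≈ 37.3 L/s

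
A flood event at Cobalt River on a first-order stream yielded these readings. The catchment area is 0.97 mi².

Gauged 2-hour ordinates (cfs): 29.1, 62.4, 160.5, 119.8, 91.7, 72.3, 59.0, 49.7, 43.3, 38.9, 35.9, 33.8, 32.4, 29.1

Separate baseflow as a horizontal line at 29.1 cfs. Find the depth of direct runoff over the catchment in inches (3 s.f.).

d ≈ 1.44 in

Direct runoff: 0.0, 33.3, 131.4, 90.7, 62.6, 43.2, 29.9, 20.6, 14.2, 9.8, 6.8, 4.7, 3.3, 0.0 cfs; ΣQ_DR = 450.5 cfs.
V = ΣQ_DR · Δt = 450.5 × 7200 s = 3.244 × 10^6 ft³.
Over A = 0.97 mi², depth = V / A = 1.44 in.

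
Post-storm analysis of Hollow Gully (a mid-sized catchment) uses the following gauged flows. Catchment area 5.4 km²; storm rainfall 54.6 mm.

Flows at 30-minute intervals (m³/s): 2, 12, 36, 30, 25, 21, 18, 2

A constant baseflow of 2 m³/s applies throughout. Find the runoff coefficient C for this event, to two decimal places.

ΣQ_DR = 130.0 m³/s; V = ΣQ_DR·Δt = 2.340 × 10^5 m³.
Runoff depth d = V / A = 43.33 mm.
C = d / P = 43.33 / 54.6 = 0.79.

C ≈ 0.79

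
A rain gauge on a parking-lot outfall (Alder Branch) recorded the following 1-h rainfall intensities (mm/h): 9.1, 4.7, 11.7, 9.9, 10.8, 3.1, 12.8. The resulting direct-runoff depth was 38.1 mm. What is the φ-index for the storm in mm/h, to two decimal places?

Only the 6 blocks with intensity above φ contribute runoff: 9.1, 4.7, 11.7, 9.9, 10.8, 12.8 mm/h.
Σ(I−φ)·Δt = d  ⇒  (9.1+4.7+11.7+9.9+10.8+12.8 − 6φ)·1 = 38.1
φ = (59.00 − 38.1/1) / 6 = 3.48 mm/h.

φ ≈ 3.48 mm/h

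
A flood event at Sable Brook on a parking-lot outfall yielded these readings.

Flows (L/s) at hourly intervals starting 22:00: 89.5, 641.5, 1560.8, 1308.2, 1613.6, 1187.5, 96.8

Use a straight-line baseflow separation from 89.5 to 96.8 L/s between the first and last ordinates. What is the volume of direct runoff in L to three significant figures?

Direct-runoff ordinates (Q − Q_b): 0.00, 550.78, 1468.87, 1215.05, 1519.23, 1091.92, 0.00 L/s.
ΣQ_DR = 5846 L/s.
With Δt = 1 h = 3600 s, V = ΣQ_DR · Δt = 5846 × 3600 = 2.10 × 10^7 L.

V ≈ 2.10 × 10^7 L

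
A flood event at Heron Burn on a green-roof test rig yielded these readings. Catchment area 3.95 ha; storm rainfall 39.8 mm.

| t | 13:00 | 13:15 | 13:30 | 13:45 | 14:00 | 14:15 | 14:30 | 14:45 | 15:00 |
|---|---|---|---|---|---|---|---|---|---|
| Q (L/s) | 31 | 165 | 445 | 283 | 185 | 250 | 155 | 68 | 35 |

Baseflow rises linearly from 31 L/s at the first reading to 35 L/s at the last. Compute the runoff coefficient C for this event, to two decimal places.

ΣQ_DR = 1320 L/s; V = ΣQ_DR·Δt = 1.188 × 10^6 L.
Runoff depth d = V / A = 30.08 mm.
C = d / P = 30.08 / 39.8 = 0.76.

C ≈ 0.76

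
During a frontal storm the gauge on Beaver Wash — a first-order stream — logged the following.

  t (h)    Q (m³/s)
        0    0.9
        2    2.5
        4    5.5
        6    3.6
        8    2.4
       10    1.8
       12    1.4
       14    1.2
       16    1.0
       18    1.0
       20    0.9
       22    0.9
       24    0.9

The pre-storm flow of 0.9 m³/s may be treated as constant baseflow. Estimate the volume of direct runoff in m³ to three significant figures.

Direct-runoff ordinates (Q − Q_b): 0.0, 1.6, 4.6, 2.7, 1.5, 0.9, 0.5, 0.3, 0.1, 0.1, 0.0, 0.0, 0.0 m³/s.
ΣQ_DR = 12.30 m³/s.
With Δt = 2 h = 7200 s, V = ΣQ_DR · Δt = 12.30 × 7200 = 88600 m³.

V ≈ 88600 m³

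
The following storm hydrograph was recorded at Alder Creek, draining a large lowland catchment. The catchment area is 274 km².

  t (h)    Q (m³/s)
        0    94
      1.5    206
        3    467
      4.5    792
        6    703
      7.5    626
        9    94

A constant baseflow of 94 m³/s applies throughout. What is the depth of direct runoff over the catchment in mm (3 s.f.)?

d ≈ 45.8 mm

Direct runoff: 0.0, 112.0, 373.0, 698.0, 609.0, 532.0, 0.0 m³/s; ΣQ_DR = 2324 m³/s.
V = ΣQ_DR · Δt = 2324 × 5400 s = 1.255 × 10^7 m³.
Over A = 274 km², depth = V / A = 45.8 mm.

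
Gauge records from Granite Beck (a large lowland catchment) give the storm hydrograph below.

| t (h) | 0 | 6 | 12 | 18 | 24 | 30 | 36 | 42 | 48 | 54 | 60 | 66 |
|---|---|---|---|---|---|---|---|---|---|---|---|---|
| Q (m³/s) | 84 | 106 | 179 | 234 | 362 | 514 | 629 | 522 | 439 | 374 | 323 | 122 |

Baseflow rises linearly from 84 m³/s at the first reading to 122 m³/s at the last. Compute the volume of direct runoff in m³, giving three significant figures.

V ≈ 5.73 × 10^7 m³

Direct-runoff ordinates (Q − Q_b): 0.00, 18.55, 88.09, 139.64, 264.18, 412.73, 524.27, 413.82, 327.36, 258.91, 204.45, 0.00 m³/s.
ΣQ_DR = 2652 m³/s.
With Δt = 6 h = 21600 s, V = ΣQ_DR · Δt = 2652 × 21600 = 5.73 × 10^7 m³.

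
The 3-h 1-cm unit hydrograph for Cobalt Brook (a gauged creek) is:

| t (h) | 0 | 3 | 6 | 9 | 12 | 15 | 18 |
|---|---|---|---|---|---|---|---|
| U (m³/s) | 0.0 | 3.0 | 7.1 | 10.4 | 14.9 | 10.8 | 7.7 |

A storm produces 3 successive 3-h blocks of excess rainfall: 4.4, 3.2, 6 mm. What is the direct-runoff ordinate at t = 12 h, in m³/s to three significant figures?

Q ≈ 14.1 m³/s

By discrete convolution, Q_j = Σ (P_i / 10 mm) · U_{j−i}.
At t = 12 h (j=4): Q = (4.4/10)·14.9 + (3.2/10)·10.4 + (6/10)·7.1 = 14.1 m³/s.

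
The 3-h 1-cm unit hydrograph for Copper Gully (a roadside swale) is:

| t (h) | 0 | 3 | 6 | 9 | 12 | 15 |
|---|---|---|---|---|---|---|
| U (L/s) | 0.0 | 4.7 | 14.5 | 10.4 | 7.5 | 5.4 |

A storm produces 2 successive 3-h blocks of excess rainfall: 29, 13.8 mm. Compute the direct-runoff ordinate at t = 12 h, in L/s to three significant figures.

By discrete convolution, Q_j = Σ (P_i / 10 mm) · U_{j−i}.
At t = 12 h (j=4): Q = (29/10)·7.5 + (13.8/10)·10.4 = 36.1 L/s.

Q ≈ 36.1 L/s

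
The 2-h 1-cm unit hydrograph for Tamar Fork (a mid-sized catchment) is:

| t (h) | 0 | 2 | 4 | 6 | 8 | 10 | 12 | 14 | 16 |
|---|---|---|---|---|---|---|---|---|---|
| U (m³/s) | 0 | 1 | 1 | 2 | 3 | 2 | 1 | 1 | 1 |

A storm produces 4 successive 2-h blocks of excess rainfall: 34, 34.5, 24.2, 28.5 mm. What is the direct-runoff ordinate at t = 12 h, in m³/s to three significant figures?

Q ≈ 23.3 m³/s

By discrete convolution, Q_j = Σ (P_i / 10 mm) · U_{j−i}.
At t = 12 h (j=6): Q = (34/10)·1 + (34.5/10)·2 + (24.2/10)·3 + (28.5/10)·2 = 23.3 m³/s.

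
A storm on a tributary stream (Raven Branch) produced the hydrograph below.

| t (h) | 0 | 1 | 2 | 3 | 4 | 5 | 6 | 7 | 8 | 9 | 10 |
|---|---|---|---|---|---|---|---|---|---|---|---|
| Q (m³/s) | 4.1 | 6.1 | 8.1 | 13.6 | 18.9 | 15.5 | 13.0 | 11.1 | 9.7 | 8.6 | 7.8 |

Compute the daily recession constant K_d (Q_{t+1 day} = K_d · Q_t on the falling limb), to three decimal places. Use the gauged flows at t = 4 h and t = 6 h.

Between t = 4 h and t = 6 h the flow falls from 18.9 to 13.0 m³/s over 2×1 h = 2 h.
Per-interval ratio K = (13.0/18.9)^(1/2) = 0.8294; K_d = K^(24/1) = 0.011.

K_d ≈ 0.011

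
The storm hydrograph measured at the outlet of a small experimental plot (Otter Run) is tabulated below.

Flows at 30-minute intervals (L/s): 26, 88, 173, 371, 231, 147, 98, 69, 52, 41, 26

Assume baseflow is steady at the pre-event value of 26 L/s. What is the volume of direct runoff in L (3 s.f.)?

Direct-runoff ordinates (Q − Q_b): 0.0, 62.0, 147.0, 345.0, 205.0, 121.0, 72.0, 43.0, 26.0, 15.0, 0.0 L/s.
ΣQ_DR = 1036 L/s.
With Δt = 0.5 h = 1800 s, V = ΣQ_DR · Δt = 1036 × 1800 = 1.86 × 10^6 L.

V ≈ 1.86 × 10^6 L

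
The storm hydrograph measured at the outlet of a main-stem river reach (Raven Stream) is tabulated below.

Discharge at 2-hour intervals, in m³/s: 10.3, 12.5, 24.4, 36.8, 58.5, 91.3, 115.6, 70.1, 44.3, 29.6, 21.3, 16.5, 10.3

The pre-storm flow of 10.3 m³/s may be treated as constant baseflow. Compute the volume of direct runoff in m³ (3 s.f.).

Direct-runoff ordinates (Q − Q_b): 0.0, 2.2, 14.1, 26.5, 48.2, 81.0, 105.3, 59.8, 34.0, 19.3, 11.0, 6.2, 0.0 m³/s.
ΣQ_DR = 407.6 m³/s.
With Δt = 2 h = 7200 s, V = ΣQ_DR · Δt = 407.6 × 7200 = 2.93 × 10^6 m³.

V ≈ 2.93 × 10^6 m³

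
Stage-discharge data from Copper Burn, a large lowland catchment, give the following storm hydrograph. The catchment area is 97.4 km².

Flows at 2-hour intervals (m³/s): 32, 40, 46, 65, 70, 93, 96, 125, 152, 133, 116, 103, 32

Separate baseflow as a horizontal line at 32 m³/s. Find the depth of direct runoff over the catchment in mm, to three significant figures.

Direct runoff: 0.0, 8.0, 14.0, 33.0, 38.0, 61.0, 64.0, 93.0, 120.0, 101.0, 84.0, 71.0, 0.0 m³/s; ΣQ_DR = 687.0 m³/s.
V = ΣQ_DR · Δt = 687.0 × 7200 s = 4.946 × 10^6 m³.
Over A = 97.4 km², depth = V / A = 50.8 mm.

d ≈ 50.8 mm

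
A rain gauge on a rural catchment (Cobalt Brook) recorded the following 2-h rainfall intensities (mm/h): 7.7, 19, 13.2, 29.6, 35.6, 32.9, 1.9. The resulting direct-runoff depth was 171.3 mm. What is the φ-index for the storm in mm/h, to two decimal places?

Only the 5 blocks with intensity above φ contribute runoff: 19, 13.2, 29.6, 35.6, 32.9 mm/h.
Σ(I−φ)·Δt = d  ⇒  (19+13.2+29.6+35.6+32.9 − 5φ)·2 = 171.3
φ = (130.3 − 171.3/2) / 5 = 8.93 mm/h.

φ ≈ 8.93 mm/h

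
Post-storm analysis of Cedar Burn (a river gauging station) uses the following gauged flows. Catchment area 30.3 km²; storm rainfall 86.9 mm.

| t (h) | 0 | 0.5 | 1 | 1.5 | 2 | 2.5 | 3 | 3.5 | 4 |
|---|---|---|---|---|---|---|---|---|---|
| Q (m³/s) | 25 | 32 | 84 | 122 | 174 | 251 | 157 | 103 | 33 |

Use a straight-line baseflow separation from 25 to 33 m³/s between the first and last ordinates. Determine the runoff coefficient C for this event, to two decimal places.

C ≈ 0.49

ΣQ_DR = 720.0 m³/s; V = ΣQ_DR·Δt = 1.296 × 10^6 m³.
Runoff depth d = V / A = 42.77 mm.
C = d / P = 42.77 / 86.9 = 0.49.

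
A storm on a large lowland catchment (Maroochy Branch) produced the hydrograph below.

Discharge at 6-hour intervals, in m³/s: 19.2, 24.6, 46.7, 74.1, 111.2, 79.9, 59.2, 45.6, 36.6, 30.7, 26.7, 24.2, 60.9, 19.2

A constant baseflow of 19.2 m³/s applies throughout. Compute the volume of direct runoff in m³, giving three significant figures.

Direct-runoff ordinates (Q − Q_b): 0.0, 5.4, 27.5, 54.9, 92.0, 60.7, 40.0, 26.4, 17.4, 11.5, 7.5, 5.0, 41.7, 0.0 m³/s.
ΣQ_DR = 390.0 m³/s.
With Δt = 6 h = 21600 s, V = ΣQ_DR · Δt = 390.0 × 21600 = 8.42 × 10^6 m³.

V ≈ 8.42 × 10^6 m³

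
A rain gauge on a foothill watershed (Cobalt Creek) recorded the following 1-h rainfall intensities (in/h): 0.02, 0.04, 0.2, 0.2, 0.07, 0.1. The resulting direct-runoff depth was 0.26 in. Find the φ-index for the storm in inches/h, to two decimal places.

Only the 3 blocks with intensity above φ contribute runoff: 0.2, 0.2, 0.1 in/h.
Σ(I−φ)·Δt = d  ⇒  (0.2+0.2+0.1 − 3φ)·1 = 0.26
φ = (0.5000 − 0.26/1) / 3 = 0.08 in/h.

φ ≈ 0.08 in/h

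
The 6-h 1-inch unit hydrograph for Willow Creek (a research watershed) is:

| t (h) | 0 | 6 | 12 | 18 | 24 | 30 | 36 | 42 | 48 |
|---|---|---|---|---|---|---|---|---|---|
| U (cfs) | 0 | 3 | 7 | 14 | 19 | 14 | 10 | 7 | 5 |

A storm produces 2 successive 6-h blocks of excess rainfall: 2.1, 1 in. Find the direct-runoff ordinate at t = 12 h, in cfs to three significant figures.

Q ≈ 17.7 cfs

By discrete convolution, Q_j = Σ (P_i / 1 in) · U_{j−i}.
At t = 12 h (j=2): Q = (2.1/1)·7 + (1/1)·3 = 17.7 cfs.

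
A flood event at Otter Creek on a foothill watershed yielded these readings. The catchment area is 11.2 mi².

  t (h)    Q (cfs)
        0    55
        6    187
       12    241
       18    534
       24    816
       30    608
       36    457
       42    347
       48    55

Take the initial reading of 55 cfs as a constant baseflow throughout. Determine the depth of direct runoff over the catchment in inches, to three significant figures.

Direct runoff: 0.0, 132.0, 186.0, 479.0, 761.0, 553.0, 402.0, 292.0, 0.0 cfs; ΣQ_DR = 2805 cfs.
V = ΣQ_DR · Δt = 2805 × 21600 s = 6.059 × 10^7 ft³.
Over A = 11.2 mi², depth = V / A = 2.33 in.

d ≈ 2.33 in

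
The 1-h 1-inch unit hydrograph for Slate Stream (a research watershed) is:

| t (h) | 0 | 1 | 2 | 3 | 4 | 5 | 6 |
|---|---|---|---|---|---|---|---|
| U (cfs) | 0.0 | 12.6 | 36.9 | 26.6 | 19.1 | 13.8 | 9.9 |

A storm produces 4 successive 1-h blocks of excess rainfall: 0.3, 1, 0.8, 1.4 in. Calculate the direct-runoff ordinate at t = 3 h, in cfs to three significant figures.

By discrete convolution, Q_j = Σ (P_i / 1 in) · U_{j−i}.
At t = 3 h (j=3): Q = (0.3/1)·26.6 + (1/1)·36.9 + (0.8/1)·12.6 + (1.4/1)·0.0 = 55.0 cfs.

Q ≈ 55.0 cfs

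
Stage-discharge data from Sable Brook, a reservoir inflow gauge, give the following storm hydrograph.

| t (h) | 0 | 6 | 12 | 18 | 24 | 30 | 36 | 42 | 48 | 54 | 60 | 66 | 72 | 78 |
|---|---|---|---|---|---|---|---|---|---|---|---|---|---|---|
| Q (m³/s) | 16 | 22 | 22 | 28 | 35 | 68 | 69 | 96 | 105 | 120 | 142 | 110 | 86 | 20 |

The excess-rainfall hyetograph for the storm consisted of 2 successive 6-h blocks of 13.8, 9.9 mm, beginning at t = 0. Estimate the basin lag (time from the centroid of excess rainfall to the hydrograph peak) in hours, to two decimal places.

Centroid of excess rainfall: t_c = Σ P_i·t̄_i / ΣP_i = 5.5063 h (block centres at 3, 9 h).
Hydrograph peak occurs at t = 60 h, so basin lag t_L = 60 − 5.5063 = 54.49 h.

t_L ≈ 54.49 h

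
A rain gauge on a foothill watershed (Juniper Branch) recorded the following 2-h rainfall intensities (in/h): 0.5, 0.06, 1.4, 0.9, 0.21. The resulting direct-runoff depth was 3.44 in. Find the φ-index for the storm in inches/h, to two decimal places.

Only the 3 blocks with intensity above φ contribute runoff: 0.5, 1.4, 0.9 in/h.
Σ(I−φ)·Δt = d  ⇒  (0.5+1.4+0.9 − 3φ)·2 = 3.44
φ = (2.800 − 3.44/2) / 3 = 0.36 in/h.

φ ≈ 0.36 in/h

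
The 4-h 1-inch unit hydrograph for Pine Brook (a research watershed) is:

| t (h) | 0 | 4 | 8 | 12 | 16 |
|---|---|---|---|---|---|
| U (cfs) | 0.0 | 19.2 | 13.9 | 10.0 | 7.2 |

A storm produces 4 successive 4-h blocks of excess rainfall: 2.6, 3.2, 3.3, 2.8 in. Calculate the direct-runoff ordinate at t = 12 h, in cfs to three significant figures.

By discrete convolution, Q_j = Σ (P_i / 1 in) · U_{j−i}.
At t = 12 h (j=3): Q = (2.6/1)·10.0 + (3.2/1)·13.9 + (3.3/1)·19.2 + (2.8/1)·0.0 = 134 cfs.

Q ≈ 134 cfs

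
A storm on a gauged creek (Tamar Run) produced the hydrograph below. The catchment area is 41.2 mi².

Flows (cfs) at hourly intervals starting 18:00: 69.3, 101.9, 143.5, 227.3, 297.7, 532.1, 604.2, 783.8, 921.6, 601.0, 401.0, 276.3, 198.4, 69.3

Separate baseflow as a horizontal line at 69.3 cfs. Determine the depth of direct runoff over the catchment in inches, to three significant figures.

Direct runoff: 0.0, 32.6, 74.2, 158.0, 228.4, 462.8, 534.9, 714.5, 852.3, 531.7, 331.7, 207.0, 129.1, 0.0 cfs; ΣQ_DR = 4257 cfs.
V = ΣQ_DR · Δt = 4257 × 3600 s = 1.533 × 10^7 ft³.
Over A = 41.2 mi², depth = V / A = 0.160 in.

d ≈ 0.160 in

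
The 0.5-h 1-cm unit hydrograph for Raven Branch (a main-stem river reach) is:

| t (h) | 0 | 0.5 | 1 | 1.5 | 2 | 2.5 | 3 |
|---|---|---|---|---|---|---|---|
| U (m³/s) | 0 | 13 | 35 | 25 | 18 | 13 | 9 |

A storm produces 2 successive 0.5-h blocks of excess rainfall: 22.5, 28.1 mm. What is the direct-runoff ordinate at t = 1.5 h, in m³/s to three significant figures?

By discrete convolution, Q_j = Σ (P_i / 10 mm) · U_{j−i}.
At t = 1.5 h (j=3): Q = (22.5/10)·25 + (28.1/10)·35 = 155 m³/s.

Q ≈ 155 m³/s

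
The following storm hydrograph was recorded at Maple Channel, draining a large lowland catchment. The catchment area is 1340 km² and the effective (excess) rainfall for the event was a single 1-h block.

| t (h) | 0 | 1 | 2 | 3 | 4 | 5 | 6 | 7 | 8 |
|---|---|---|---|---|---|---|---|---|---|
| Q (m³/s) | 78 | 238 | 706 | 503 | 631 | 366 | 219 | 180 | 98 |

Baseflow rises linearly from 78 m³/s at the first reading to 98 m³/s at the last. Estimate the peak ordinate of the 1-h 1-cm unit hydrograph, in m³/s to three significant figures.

U_p ≈ 1040 m³/s

Direct runoff: 0.00, 157.50, 623.00, 417.50, 543.00, 275.50, 126.00, 84.50, 0.00 m³/s; ΣQ_DR = 2227 m³/s, peak = 623.00 m³/s.
Runoff depth d = ΣQ_DR·Δt / A = 2227 × 3600 / (1340 km²) = 5.983 mm.
The 1-cm UH is the DRH scaled by (10 mm)/d, so U_p = 623.00 × 10/5.983 = 1040 m³/s.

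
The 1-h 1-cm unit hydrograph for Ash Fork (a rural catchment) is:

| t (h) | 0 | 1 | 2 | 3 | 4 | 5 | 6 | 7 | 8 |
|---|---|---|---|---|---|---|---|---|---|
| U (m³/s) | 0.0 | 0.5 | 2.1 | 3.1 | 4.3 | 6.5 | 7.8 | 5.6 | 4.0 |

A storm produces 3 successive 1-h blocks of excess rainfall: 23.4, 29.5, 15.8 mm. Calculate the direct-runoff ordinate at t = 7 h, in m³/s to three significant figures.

By discrete convolution, Q_j = Σ (P_i / 10 mm) · U_{j−i}.
At t = 7 h (j=7): Q = (23.4/10)·5.6 + (29.5/10)·7.8 + (15.8/10)·6.5 = 46.4 m³/s.

Q ≈ 46.4 m³/s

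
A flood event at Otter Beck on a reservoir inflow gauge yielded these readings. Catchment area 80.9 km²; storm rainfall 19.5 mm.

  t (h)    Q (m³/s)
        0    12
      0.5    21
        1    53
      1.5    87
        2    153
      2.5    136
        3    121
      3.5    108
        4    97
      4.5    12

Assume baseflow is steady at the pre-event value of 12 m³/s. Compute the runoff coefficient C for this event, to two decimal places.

ΣQ_DR = 680.0 m³/s; V = ΣQ_DR·Δt = 1.224 × 10^6 m³.
Runoff depth d = V / A = 15.13 mm.
C = d / P = 15.13 / 19.5 = 0.78.

C ≈ 0.78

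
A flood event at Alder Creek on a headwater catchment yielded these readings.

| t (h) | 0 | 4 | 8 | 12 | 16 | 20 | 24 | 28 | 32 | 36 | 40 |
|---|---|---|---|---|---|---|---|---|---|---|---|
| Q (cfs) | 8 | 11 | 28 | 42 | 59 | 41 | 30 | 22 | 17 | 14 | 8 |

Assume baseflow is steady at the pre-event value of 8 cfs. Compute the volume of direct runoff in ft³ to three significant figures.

Direct-runoff ordinates (Q − Q_b): 0.0, 3.0, 20.0, 34.0, 51.0, 33.0, 22.0, 14.0, 9.0, 6.0, 0.0 cfs.
ΣQ_DR = 192.0 cfs.
With Δt = 4 h = 14400 s, V = ΣQ_DR · Δt = 192.0 × 14400 = 2.76 × 10^6 ft³.

V ≈ 2.76 × 10^6 ft³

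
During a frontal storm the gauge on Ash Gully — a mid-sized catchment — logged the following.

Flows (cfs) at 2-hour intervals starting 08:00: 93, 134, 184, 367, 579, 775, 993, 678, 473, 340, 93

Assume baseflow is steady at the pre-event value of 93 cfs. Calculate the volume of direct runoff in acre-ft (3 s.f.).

Direct-runoff ordinates (Q − Q_b): 0.0, 41.0, 91.0, 274.0, 486.0, 682.0, 900.0, 585.0, 380.0, 247.0, 0.0 cfs.
ΣQ_DR = 3686 cfs.
With Δt = 2 h = 7200 s, V = ΣQ_DR · Δt = 3686 × 7200 = 2.65 × 10^7 ft³ = 609 acre-ft.

V ≈ 609 acre-ft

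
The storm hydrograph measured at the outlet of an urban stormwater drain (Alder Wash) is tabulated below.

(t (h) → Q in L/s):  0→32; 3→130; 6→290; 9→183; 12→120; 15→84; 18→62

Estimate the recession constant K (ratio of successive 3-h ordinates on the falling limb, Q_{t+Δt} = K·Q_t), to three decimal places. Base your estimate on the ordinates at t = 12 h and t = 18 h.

Using the recession-limb readings at t = 12 h and t = 18 h: Q falls from 120 to 62 L/s over 2 intervals.
K = (Q₂/Q₁)^(1/2) = (62/120)^(1/2) = 0.719.

K ≈ 0.719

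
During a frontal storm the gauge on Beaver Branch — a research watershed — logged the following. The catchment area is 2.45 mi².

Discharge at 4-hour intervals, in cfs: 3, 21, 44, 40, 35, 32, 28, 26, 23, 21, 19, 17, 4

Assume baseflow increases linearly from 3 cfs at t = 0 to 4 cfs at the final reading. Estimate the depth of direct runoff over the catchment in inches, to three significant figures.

d ≈ 0.677 in

Direct runoff: 0.00, 17.92, 40.83, 36.75, 31.67, 28.58, 24.50, 22.42, 19.33, 17.25, 15.17, 13.08, 0.00 cfs; ΣQ_DR = 267.5 cfs.
V = ΣQ_DR · Δt = 267.5 × 14400 s = 3.852 × 10^6 ft³.
Over A = 2.45 mi², depth = V / A = 0.677 in.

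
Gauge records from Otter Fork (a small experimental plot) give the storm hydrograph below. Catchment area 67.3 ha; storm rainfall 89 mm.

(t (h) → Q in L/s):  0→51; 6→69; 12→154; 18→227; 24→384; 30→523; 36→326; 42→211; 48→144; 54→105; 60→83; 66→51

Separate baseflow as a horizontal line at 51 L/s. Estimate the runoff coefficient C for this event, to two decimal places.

ΣQ_DR = 1716 L/s; V = ΣQ_DR·Δt = 3.707 × 10^7 L.
Runoff depth d = V / A = 55.08 mm.
C = d / P = 55.08 / 89 = 0.62.

C ≈ 0.62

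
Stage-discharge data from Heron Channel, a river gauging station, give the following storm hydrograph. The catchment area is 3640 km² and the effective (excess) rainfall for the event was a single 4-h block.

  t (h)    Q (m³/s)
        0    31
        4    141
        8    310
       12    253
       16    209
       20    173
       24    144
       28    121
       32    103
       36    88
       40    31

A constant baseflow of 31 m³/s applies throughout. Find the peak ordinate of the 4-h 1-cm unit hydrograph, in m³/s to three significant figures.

Direct runoff: 0.0, 110.0, 279.0, 222.0, 178.0, 142.0, 113.0, 90.0, 72.0, 57.0, 0.0 m³/s; ΣQ_DR = 1263 m³/s, peak = 279.0 m³/s.
Runoff depth d = ΣQ_DR·Δt / A = 1263 × 14400 / (3640 km²) = 4.996 mm.
The 1-cm UH is the DRH scaled by (10 mm)/d, so U_p = 279.0 × 10/4.996 = 558 m³/s.

U_p ≈ 558 m³/s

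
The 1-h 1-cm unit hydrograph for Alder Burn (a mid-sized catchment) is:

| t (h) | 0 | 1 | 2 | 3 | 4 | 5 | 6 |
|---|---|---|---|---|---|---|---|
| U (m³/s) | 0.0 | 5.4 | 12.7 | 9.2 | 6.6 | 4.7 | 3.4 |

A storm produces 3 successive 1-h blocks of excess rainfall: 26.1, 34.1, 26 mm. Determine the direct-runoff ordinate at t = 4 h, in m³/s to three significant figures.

Q ≈ 81.6 m³/s

By discrete convolution, Q_j = Σ (P_i / 10 mm) · U_{j−i}.
At t = 4 h (j=4): Q = (26.1/10)·6.6 + (34.1/10)·9.2 + (26/10)·12.7 = 81.6 m³/s.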